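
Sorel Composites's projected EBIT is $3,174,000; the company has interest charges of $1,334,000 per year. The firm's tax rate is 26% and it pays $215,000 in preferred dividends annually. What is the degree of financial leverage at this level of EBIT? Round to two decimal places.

2.05

Interest = $1,334,000.00.
Preferred dividends grossed up pre-tax: $215,000 / (1 − 0.26) = $290,540.54.
DFL = EBIT ÷ [EBIT − I − D_p/(1−t)] = $3,174,000 ÷ [$3,174,000 − $1,334,000.00 − $290,540.54] = $3,174,000 ÷ $1,549,459.46 = 2.0485.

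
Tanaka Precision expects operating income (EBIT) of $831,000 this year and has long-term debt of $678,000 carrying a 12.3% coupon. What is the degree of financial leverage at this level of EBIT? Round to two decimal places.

1.11

Annual interest charges come to $83,394.00.
Degree of financial leverage = EBIT / (EBIT − interest) = $831,000 / $747,606.00 = 1.1115.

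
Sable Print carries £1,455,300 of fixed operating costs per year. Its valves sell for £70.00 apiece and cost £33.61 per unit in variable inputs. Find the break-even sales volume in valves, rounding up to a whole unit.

39,992 valves

Each unit contributes £70.00 − £33.61 = £36.39.
Break-even Q = £1,455,300 / £36.39 = 39,991.76 → 39,992 valves.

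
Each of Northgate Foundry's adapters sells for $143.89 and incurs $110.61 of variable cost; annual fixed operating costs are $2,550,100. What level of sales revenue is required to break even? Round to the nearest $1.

$11,025,658

CM per unit = $143.89 − $110.61 = $33.28; CM ratio = $33.28 / $143.89 = 0.2313.
Break-even revenue = fixed costs × price ÷ CM = $2,550,100 × $143.89 ÷ $33.28 = $11,025,658.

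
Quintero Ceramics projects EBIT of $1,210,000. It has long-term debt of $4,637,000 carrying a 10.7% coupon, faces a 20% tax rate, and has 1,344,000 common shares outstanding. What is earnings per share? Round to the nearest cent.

Pre-tax income = $1,210,000 − $496,159.00 = $713,841.00.
After tax at 20%: net income = $713,841.00 × 0.80 = $571,072.80.
Per share: $571,072.80 / 1,344,000 shares = $0.42.

$0.42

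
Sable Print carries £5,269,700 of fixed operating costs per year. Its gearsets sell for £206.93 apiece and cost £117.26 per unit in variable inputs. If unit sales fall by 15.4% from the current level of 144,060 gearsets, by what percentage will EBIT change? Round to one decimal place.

-26.0%

Total contribution margin = 144,060 × £89.67 = £12,917,860.20.
Subtracting fixed costs: EBIT = £12,917,860.20 − £5,269,700 = £7,648,160.20.
DOL = contribution ÷ EBIT = £12,917,860.20 ÷ £7,648,160.20 = 1.6890.
So EBIT moves 1.6890 × (-15.4%) = -26.0%.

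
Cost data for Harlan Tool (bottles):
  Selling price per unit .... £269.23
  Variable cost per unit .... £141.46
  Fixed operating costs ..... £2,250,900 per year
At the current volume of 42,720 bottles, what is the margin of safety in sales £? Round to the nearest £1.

Contribution margin per unit = £269.23 − £141.46 = £127.77. Break-even units = £2,250,900 ÷ £127.77 = 17,616.81; break-even revenue = 17,616.81 × £269.23 = £4,742,974.15.
Current sales = 42,720 × £269.23 = £11,501,505.60.
Margin of safety = £11,501,505.60 − £4,742,974.15 = £6,758,531.

£6,758,531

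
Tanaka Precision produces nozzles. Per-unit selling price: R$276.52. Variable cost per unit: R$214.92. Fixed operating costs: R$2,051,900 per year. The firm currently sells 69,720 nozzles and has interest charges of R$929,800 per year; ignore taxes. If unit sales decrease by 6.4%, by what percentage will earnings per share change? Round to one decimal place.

-20.9%

Contribution at this volume is 69,720 × R$61.60 = R$4,294,752.00.
Subtracting fixed costs: EBIT = R$4,294,752.00 − R$2,051,900 = R$2,242,852.00.
Interest = R$929,800.00, so EBIT − I = R$1,313,052.00.
Degree of combined leverage = contribution ÷ (EBIT − I) = R$4,294,752.00 ÷ R$1,313,052.00 = 3.2708.
%ΔEPS = DCL × %ΔSales = 3.2708 × -6.4% = -20.9%.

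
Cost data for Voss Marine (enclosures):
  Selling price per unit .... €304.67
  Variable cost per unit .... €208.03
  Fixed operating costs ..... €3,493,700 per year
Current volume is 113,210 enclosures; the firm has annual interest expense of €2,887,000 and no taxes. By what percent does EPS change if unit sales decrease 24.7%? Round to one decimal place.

-59.3%

At 113,210 units, contribution = 113,210 × €96.64 = €10,940,614.40.
EBIT = €10,940,614.40 − €3,493,700 = €7,446,914.40.
After interest of €2,887,000.00, pre-tax earnings = €4,559,914.40.
DCL = total CM / (EBIT − I) = €10,940,614.40 / €4,559,914.40 = 2.3993.
%ΔEPS = DCL × %ΔSales = 2.3993 × -24.7% = -59.3%.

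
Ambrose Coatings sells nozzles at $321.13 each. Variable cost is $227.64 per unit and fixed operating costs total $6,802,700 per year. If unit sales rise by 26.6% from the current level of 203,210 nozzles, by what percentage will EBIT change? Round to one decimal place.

+41.4%

At 203,210 units, contribution = 203,210 × $93.49 = $18,998,102.90.
Subtracting fixed costs: EBIT = $18,998,102.90 − $6,802,700 = $12,195,402.90.
Degree of operating leverage = $18,998,102.90 / $12,195,402.90 = 1.5578.
%ΔEBIT = DOL × %ΔSales = 1.5578 × +26.6% = +41.4%.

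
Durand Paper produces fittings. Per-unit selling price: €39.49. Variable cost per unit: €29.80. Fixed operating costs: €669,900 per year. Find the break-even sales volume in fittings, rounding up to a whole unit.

Each unit contributes €39.49 − €29.80 = €9.69.
Break-even volume = fixed costs ÷ CM per unit = €669,900 ÷ €9.69 = 69,133.13, so 69,134 fittings.

69,134 fittings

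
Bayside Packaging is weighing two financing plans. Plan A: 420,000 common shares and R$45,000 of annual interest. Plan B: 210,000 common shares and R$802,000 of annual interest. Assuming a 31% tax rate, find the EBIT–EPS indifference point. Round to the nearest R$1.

R$1,559,000

At indifference, (EBIT − 45,000)(1 − t)/420,000 = (EBIT − 802,000)(1 − t)/210,000.
Cancelling (1 − t) and cross-multiplying: 210,000·(EBIT − 45,000) = 420,000·(EBIT − 802,000).
EBIT × (420,000 − 210,000) = 802,000 × 420,000 − 45,000 × 210,000 = 327,390,000,000, so EBIT = 327,390,000,000 ÷ 210,000 = 1,559,000.00.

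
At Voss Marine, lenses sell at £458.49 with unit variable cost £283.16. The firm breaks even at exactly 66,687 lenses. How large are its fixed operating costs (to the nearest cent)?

£11,692,231.71

Unit CM = price − variable cost = £458.49 − £283.16 = £175.33.
Fixed costs = break-even units × CM = 66,687 × £175.33 = £11,692,231.71.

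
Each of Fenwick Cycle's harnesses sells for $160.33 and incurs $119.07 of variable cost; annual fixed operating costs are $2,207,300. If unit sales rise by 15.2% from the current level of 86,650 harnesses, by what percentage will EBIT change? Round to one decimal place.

+39.7%

At 86,650 units, contribution = 86,650 × $41.26 = $3,575,179.00.
EBIT = $3,575,179.00 − $2,207,300 = $1,367,879.00.
So DOL = total CM / EBIT = $3,575,179.00 / $1,367,879.00 = 2.6137.
Operating income changes by 2.6137 × +15.2% = +39.7%.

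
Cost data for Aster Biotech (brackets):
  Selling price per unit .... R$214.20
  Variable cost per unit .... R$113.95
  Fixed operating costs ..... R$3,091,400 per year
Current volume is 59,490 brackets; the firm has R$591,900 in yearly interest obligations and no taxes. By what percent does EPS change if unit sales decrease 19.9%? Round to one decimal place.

Total contribution margin = 59,490 × R$100.25 = R$5,963,872.50.
Subtracting fixed costs: EBIT = R$5,963,872.50 − R$3,091,400 = R$2,872,472.50.
Interest = R$591,900.00, so EBIT − I = R$2,280,572.50.
DCL = total CM / (EBIT − I) = R$5,963,872.50 / R$2,280,572.50 = 2.6151.
%ΔEPS = DCL × %ΔSales = 2.6151 × -19.9% = -52.0%.

-52.0%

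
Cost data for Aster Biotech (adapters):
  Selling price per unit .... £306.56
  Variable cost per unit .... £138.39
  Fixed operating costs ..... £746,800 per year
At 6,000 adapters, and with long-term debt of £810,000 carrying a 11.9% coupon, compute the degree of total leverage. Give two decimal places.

6.08

Contribution at this volume is 6,000 × £168.17 = £1,009,020.00.
EBIT = £1,009,020.00 − £746,800 = £262,220.00. Interest = £96,390.00.
DOL = £1,009,020.00 ÷ £262,220.00 = 3.8480; DFL = £262,220.00 ÷ £165,830.00 = 1.5813.
Combined leverage = 3.8480 × 1.5813 = 6.0848.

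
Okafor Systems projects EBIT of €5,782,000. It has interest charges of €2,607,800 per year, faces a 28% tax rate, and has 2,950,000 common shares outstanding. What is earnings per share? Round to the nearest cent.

Interest = €2,607,800.00, so EBT = €5,782,000 − €2,607,800.00 = €3,174,200.00.
Net income = €3,174,200.00 × (1 − 0.28) = €2,285,424.00.
EPS = €2,285,424.00 ÷ 2,950,000 = €0.77.

€0.77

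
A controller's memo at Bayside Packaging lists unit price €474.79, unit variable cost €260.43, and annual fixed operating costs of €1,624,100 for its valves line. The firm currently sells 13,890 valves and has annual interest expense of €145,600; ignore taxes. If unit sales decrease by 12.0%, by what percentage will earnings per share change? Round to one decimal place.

Total contribution margin = 13,890 × €214.36 = €2,977,460.40.
EBIT = €2,977,460.40 − €1,624,100 = €1,353,360.40.
After interest of €145,600.00, pre-tax earnings = €1,207,760.40.
Degree of combined leverage = contribution ÷ (EBIT − I) = €2,977,460.40 ÷ €1,207,760.40 = 2.4653.
EPS therefore changes by 2.4653 × (-12.0%) = -29.6%.

-29.6%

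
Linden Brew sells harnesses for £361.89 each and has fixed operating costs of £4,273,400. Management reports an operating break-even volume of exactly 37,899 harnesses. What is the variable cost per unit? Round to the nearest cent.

Contribution per unit must be FC / Q = £4,273,400 / 37,899 = £112.7576.
Variable cost per unit = £361.89 − £112.7576 = £249.13.

£249.13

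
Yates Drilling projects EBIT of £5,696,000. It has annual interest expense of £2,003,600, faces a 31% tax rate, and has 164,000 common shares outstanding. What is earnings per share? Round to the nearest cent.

£15.54

Pre-tax income = £5,696,000 − £2,003,600.00 = £3,692,400.00.
After tax at 31%: net income = £3,692,400.00 × 0.69 = £2,547,756.00.
Per share: £2,547,756.00 / 164,000 shares = £15.54.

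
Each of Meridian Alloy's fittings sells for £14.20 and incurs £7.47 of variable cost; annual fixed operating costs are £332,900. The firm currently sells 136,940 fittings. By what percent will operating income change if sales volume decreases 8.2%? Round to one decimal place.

-12.8%

At 136,940 units, contribution = 136,940 × £6.73 = £921,606.20.
Subtracting fixed costs: EBIT = £921,606.20 − £332,900 = £588,706.20.
Degree of operating leverage = £921,606.20 / £588,706.20 = 1.5655.
So EBIT moves 1.5655 × (-8.2%) = -12.8%.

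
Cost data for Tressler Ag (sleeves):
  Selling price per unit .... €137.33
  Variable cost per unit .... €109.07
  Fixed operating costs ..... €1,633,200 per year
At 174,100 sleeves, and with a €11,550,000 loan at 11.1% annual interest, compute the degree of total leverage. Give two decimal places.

2.45

Contribution at this volume is 174,100 × €28.26 = €4,920,066.00.
Subtracting fixed costs: EBIT = €4,920,066.00 − €1,633,200 = €3,286,866.00. Interest = €1,282,050.00, so EBIT − I = €2,004,816.00.
DCL = contribution ÷ (EBIT − I) = €4,920,066.00 ÷ €2,004,816.00 = 2.4541.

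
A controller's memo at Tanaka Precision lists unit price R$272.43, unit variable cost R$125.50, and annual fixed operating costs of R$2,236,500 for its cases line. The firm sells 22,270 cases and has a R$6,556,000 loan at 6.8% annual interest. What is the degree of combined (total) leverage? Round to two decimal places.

5.55

Contribution at this volume is 22,270 × R$146.93 = R$3,272,131.10.
Operating income = contribution − fixed costs = R$3,272,131.10 − R$2,236,500 = R$1,035,631.10. Interest = R$445,808.00.
DOL = R$3,272,131.10 ÷ R$1,035,631.10 = 3.1596; DFL = R$1,035,631.10 ÷ R$589,823.10 = 1.7558.
Combined leverage = 3.1596 × 1.7558 = 5.5476.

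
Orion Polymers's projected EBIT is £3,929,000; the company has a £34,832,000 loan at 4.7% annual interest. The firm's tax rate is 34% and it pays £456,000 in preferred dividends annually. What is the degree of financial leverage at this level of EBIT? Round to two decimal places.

Interest = £1,637,104.00.
Pre-tax preferred-dividend burden = £456,000 ÷ (1 − 0.34) = £690,909.09.
DFL = EBIT ÷ [EBIT − I − D_p/(1−t)] = £3,929,000 ÷ [£3,929,000 − £1,637,104.00 − £690,909.09] = £3,929,000 ÷ £1,600,986.91 = 2.4541.

2.45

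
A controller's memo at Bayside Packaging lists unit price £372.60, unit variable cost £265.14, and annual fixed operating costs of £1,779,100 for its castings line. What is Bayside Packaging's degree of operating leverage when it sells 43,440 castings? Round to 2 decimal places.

1.62

At 43,440 units, contribution = 43,440 × £107.46 = £4,668,062.40.
Operating income = contribution − fixed costs = £4,668,062.40 − £1,779,100 = £2,888,962.40.
DOL = contribution ÷ EBIT = £4,668,062.40 ÷ £2,888,962.40 = 1.6158.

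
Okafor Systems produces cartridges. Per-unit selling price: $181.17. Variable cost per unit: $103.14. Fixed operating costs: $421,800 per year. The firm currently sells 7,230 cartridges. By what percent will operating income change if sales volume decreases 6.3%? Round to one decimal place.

At 7,230 units, contribution = 7,230 × $78.03 = $564,156.90.
Operating income = contribution − fixed costs = $564,156.90 − $421,800 = $142,356.90.
So DOL = total CM / EBIT = $564,156.90 / $142,356.90 = 3.9630.
So EBIT moves 3.9630 × (-6.3%) = -25.0%.

-25.0%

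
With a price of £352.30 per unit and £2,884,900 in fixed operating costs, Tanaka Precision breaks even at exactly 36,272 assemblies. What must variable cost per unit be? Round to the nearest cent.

£272.76

Contribution per unit must be FC / Q = £2,884,900 / 36,272 = £79.5352.
Variable cost per unit = £352.30 − £79.5352 = £272.76.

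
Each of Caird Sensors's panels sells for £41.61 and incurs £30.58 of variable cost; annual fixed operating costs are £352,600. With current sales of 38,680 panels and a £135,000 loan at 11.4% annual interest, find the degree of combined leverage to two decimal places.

7.27

Total contribution margin = 38,680 × £11.03 = £426,640.40.
EBIT = £426,640.40 − £352,600 = £74,040.40. Interest = £15,390.00.
DOL = £426,640.40 ÷ £74,040.40 = 5.7623; DFL = £74,040.40 ÷ £58,650.40 = 1.2624.
Combined leverage = 5.7623 × 1.2624 = 7.2743.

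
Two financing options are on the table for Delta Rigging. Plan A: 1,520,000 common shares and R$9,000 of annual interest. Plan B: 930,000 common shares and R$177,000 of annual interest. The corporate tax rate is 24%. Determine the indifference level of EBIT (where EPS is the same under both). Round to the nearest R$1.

At indifference, (EBIT − 9,000)(1 − t)/1,520,000 = (EBIT − 177,000)(1 − t)/930,000.
The (1 − t) factor cancels: (EBIT − 9,000) × 930,000 = (EBIT − 177,000) × 1,520,000.
Solving, EBIT = (177,000·1,520,000 − 9,000·930,000) / (1,520,000 − 930,000) = 260,670,000,000 / 590,000 = 441,813.56.

R$441,814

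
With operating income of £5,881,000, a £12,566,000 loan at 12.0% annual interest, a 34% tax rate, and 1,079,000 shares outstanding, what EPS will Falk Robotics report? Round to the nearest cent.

Interest = £1,507,920.00, so EBT = £5,881,000 − £1,507,920.00 = £4,373,080.00.
After tax at 34%: net income = £4,373,080.00 × 0.66 = £2,886,232.80.
Per share: £2,886,232.80 / 1,079,000 shares = £2.67.

£2.67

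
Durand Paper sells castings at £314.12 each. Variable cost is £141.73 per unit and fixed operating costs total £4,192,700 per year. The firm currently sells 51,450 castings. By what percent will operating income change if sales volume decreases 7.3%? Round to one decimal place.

-13.8%

Contribution at this volume is 51,450 × £172.39 = £8,869,465.50.
Operating income = contribution − fixed costs = £8,869,465.50 − £4,192,700 = £4,676,765.50.
Degree of operating leverage = £8,869,465.50 / £4,676,765.50 = 1.8965.
%ΔEBIT = DOL × %ΔSales = 1.8965 × -7.3% = -13.8%.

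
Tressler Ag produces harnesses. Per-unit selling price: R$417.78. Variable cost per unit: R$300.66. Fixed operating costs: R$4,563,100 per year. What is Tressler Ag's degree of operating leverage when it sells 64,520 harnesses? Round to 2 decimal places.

2.52

At 64,520 units, contribution = 64,520 × R$117.12 = R$7,556,582.40.
Operating income = contribution − fixed costs = R$7,556,582.40 − R$4,563,100 = R$2,993,482.40.
DOL = contribution ÷ EBIT = R$7,556,582.40 ÷ R$2,993,482.40 = 2.5243.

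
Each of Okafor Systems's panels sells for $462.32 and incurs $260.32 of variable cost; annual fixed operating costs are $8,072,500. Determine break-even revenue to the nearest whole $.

CM per unit = $462.32 − $260.32 = $202.00; CM ratio = $202.00 / $462.32 = 0.4369.
Break-even revenue = fixed costs × price ÷ CM = $8,072,500 × $462.32 ÷ $202.00 = $18,475,635.

$18,475,635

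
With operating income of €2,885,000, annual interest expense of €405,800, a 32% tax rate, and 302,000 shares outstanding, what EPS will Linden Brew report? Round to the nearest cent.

Pre-tax income = €2,885,000 − €405,800.00 = €2,479,200.00.
Net income = €2,479,200.00 × (1 − 0.32) = €1,685,856.00.
EPS = €1,685,856.00 ÷ 302,000 = €5.58.

€5.58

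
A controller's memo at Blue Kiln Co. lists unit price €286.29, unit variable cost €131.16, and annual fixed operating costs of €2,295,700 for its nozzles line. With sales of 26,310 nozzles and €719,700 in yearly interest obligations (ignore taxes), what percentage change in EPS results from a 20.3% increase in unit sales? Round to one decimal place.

+77.7%

Total contribution margin = 26,310 × €155.13 = €4,081,470.30.
Operating income = contribution − fixed costs = €4,081,470.30 − €2,295,700 = €1,785,770.30.
After interest of €719,700.00, pre-tax earnings = €1,066,070.30.
DCL = total CM / (EBIT − I) = €4,081,470.30 / €1,066,070.30 = 3.8285.
%ΔEPS = DCL × %ΔSales = 3.8285 × +20.3% = +77.7%.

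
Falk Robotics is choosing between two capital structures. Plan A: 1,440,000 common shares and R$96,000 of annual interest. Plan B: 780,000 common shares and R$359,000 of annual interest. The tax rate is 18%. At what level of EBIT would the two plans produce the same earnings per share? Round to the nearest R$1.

R$669,818

Set EPS_A = EPS_B: (EBIT − R$96,000)(1 − 0.18) ÷ 1,440,000 = (EBIT − R$359,000)(1 − 0.18) ÷ 780,000.
The (1 − t) factor cancels: (EBIT − 96,000) × 780,000 = (EBIT − 359,000) × 1,440,000.
Solving, EBIT = (359,000·1,440,000 − 96,000·780,000) / (1,440,000 − 780,000) = 442,080,000,000 / 660,000 = 669,818.18.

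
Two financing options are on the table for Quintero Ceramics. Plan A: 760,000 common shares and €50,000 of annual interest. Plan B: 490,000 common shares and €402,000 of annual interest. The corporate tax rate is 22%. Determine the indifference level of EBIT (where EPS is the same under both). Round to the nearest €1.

At indifference, (EBIT − 50,000)(1 − t)/760,000 = (EBIT − 402,000)(1 − t)/490,000.
Cancelling (1 − t) and cross-multiplying: 490,000·(EBIT − 50,000) = 760,000·(EBIT − 402,000).
EBIT × (760,000 − 490,000) = 402,000 × 760,000 − 50,000 × 490,000 = 281,020,000,000, so EBIT = 281,020,000,000 ÷ 270,000 = 1,040,814.81.

€1,040,815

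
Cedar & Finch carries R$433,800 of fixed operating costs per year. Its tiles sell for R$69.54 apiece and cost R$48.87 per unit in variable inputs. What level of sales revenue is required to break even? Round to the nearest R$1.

Contribution margin per unit = R$69.54 − R$48.87 = R$20.67, a CM ratio of R$20.67 ÷ R$69.54 = 0.2972.
Break-even sales = FC ÷ CM ratio = R$433,800 × R$69.54 / R$20.67 = R$1,459,432.

R$1,459,432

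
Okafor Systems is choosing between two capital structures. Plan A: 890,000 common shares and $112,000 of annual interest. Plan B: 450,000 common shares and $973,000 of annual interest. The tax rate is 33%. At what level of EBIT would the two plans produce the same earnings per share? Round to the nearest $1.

$1,853,568

At indifference, (EBIT − 112,000)(1 − t)/890,000 = (EBIT − 973,000)(1 − t)/450,000.
The (1 − t) factor cancels: (EBIT − 112,000) × 450,000 = (EBIT − 973,000) × 890,000.
EBIT × (890,000 − 450,000) = 973,000 × 890,000 − 112,000 × 450,000 = 815,570,000,000, so EBIT = 815,570,000,000 ÷ 440,000 = 1,853,568.18.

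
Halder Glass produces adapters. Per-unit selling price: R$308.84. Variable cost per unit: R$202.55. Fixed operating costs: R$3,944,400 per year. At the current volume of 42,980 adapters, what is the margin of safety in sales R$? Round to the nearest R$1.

R$1,812,954

Contribution margin per unit = R$308.84 − R$202.55 = R$106.29. Break-even units = R$3,944,400 ÷ R$106.29 = 37,109.79; break-even revenue = 37,109.79 × R$308.84 = R$11,460,988.77.
Actual sales revenue = 42,980 × R$308.84 = R$13,273,943.20.
Margin of safety = R$13,273,943.20 − R$11,460,988.77 = R$1,812,954.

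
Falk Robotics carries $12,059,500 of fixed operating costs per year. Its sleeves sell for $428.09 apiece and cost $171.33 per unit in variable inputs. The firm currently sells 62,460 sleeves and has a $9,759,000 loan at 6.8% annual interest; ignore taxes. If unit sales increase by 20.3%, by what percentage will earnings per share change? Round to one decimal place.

Contribution at this volume is 62,460 × $256.76 = $16,037,229.60.
EBIT = $16,037,229.60 − $12,059,500 = $3,977,729.60.
Interest = $663,612.00, so EBIT − I = $3,314,117.60.
DCL = total CM / (EBIT − I) = $16,037,229.60 / $3,314,117.60 = 4.8391.
EPS therefore changes by 4.8391 × (+20.3%) = +98.2%.

+98.2%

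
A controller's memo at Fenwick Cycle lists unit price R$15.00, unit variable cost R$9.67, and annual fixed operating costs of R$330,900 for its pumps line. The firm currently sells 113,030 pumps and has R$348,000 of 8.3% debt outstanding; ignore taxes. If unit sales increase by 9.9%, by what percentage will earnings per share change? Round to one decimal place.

+24.6%

At 113,030 units, contribution = 113,030 × R$5.33 = R$602,449.90.
Operating income = contribution − fixed costs = R$602,449.90 − R$330,900 = R$271,549.90.
After interest of R$28,884.00, pre-tax earnings = R$242,665.90.
Degree of combined leverage = contribution ÷ (EBIT − I) = R$602,449.90 ÷ R$242,665.90 = 2.4826.
EPS therefore changes by 2.4826 × (+9.9%) = +24.6%.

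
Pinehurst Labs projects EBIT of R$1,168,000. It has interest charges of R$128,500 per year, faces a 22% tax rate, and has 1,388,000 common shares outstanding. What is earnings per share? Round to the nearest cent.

R$0.58

Interest = R$128,500.00, so EBT = R$1,168,000 − R$128,500.00 = R$1,039,500.00.
After tax at 22%: net income = R$1,039,500.00 × 0.78 = R$810,810.00.
EPS = R$810,810.00 ÷ 1,388,000 = R$0.58.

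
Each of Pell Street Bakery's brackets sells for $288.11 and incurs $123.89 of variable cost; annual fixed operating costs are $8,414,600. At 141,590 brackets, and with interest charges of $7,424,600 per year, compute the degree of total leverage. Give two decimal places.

3.14

Contribution at this volume is 141,590 × $164.22 = $23,251,909.80.
EBIT = $23,251,909.80 − $8,414,600 = $14,837,309.80. Interest = $7,424,600.00, so EBIT − I = $7,412,709.80.
Degree of total leverage = total CM / (EBIT − interest) = $23,251,909.80 / $7,412,709.80 = 3.1368.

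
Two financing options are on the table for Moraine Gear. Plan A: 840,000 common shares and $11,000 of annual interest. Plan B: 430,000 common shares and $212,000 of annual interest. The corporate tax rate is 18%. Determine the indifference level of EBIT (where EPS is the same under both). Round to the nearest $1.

$422,805

Set EPS_A = EPS_B: (EBIT − $11,000)(1 − 0.18) ÷ 840,000 = (EBIT − $212,000)(1 − 0.18) ÷ 430,000.
The (1 − t) factor cancels: (EBIT − 11,000) × 430,000 = (EBIT − 212,000) × 840,000.
Solving, EBIT = (212,000·840,000 − 11,000·430,000) / (840,000 − 430,000) = 173,350,000,000 / 410,000 = 422,804.88.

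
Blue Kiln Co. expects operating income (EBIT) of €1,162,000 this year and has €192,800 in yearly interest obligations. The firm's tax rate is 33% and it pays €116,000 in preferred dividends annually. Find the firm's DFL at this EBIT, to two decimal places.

Annual interest charges come to €192,800.00.
Preferred dividends grossed up pre-tax: €116,000 / (1 − 0.33) = €173,134.33.
DFL = EBIT ÷ [EBIT − I − D_p/(1−t)] = €1,162,000 ÷ [€1,162,000 − €192,800.00 − €173,134.33] = €1,162,000 ÷ €796,065.67 = 1.4597.

1.46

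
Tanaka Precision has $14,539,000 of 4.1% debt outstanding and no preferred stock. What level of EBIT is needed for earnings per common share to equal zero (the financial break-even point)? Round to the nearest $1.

$596,099

Annual interest = 4.1% × $14,539,000 = $596,099.00.
Without preferred stock the financial break-even is simply EBIT = interest = $596,099.00.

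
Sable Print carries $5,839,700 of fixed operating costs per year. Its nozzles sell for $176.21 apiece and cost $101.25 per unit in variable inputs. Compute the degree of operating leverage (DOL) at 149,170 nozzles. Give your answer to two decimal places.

2.09

Total contribution margin = 149,170 × $74.96 = $11,181,783.20.
Subtracting fixed costs: EBIT = $11,181,783.20 − $5,839,700 = $5,342,083.20.
DOL = contribution ÷ EBIT = $11,181,783.20 ÷ $5,342,083.20 = 2.0932.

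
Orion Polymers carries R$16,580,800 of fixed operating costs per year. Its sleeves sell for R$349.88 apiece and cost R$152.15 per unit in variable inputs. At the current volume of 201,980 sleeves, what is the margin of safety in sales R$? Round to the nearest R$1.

R$41,329,308

Contribution margin per unit = R$349.88 − R$152.15 = R$197.73. Break-even units = R$16,580,800 ÷ R$197.73 = 83,855.76; break-even revenue = 83,855.76 × R$349.88 = R$29,339,454.33.
Current sales = 201,980 × R$349.88 = R$70,668,762.40.
Margin of safety = R$70,668,762.40 − R$29,339,454.33 = R$41,329,308.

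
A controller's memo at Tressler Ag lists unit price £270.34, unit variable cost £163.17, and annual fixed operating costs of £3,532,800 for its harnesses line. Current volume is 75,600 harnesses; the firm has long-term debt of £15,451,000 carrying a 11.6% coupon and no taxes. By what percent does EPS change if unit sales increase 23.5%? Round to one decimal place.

+68.6%

At 75,600 units, contribution = 75,600 × £107.17 = £8,102,052.00.
Operating income = contribution − fixed costs = £8,102,052.00 − £3,532,800 = £4,569,252.00.
After interest of £1,792,316.00, pre-tax earnings = £2,776,936.00.
Degree of combined leverage = contribution ÷ (EBIT − I) = £8,102,052.00 ÷ £2,776,936.00 = 2.9176.
EPS therefore changes by 2.9176 × (+23.5%) = +68.6%.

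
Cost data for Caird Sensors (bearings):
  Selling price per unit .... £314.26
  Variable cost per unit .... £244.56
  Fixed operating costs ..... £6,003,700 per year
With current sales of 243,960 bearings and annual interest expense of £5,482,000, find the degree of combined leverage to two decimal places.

Total contribution margin = 243,960 × £69.70 = £17,004,012.00.
EBIT = £17,004,012.00 − £6,003,700 = £11,000,312.00. Interest = £5,482,000.00.
DOL = £17,004,012.00 ÷ £11,000,312.00 = 1.5458; DFL = £11,000,312.00 ÷ £5,518,312.00 = 1.9934.
DCL = DOL × DFL = 1.5458 × 1.9934 = 3.0814.

3.08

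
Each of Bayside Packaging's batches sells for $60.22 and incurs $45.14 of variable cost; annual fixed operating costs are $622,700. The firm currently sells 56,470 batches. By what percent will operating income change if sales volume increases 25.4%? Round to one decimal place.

At 56,470 units, contribution = 56,470 × $15.08 = $851,567.60.
Subtracting fixed costs: EBIT = $851,567.60 − $622,700 = $228,867.60.
DOL = contribution ÷ EBIT = $851,567.60 ÷ $228,867.60 = 3.7208.
Operating income changes by 3.7208 × +25.4% = +94.5%.

+94.5%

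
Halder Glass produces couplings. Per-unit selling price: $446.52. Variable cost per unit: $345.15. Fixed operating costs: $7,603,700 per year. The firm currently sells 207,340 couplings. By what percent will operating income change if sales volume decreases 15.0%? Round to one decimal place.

-23.5%

Contribution at this volume is 207,340 × $101.37 = $21,018,055.80.
Operating income = contribution − fixed costs = $21,018,055.80 − $7,603,700 = $13,414,355.80.
Degree of operating leverage = $21,018,055.80 / $13,414,355.80 = 1.5668.
So EBIT moves 1.5668 × (-15.0%) = -23.5%.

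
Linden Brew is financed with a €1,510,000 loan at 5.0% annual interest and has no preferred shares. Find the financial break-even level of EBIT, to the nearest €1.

Annual interest = 5.0% × €1,510,000 = €75,500.00.
With no preferred dividends, EPS = 0 when EBIT exactly covers interest, so the financial break-even EBIT is €75,500.00.

€75,500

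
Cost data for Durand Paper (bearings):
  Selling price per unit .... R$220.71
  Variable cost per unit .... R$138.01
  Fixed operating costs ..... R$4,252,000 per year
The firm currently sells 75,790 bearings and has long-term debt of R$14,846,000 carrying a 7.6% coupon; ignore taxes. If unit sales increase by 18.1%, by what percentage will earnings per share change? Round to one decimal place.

At 75,790 units, contribution = 75,790 × R$82.70 = R$6,267,833.00.
Operating income = contribution − fixed costs = R$6,267,833.00 − R$4,252,000 = R$2,015,833.00.
After interest of R$1,128,296.00, pre-tax earnings = R$887,537.00.
Degree of combined leverage = contribution ÷ (EBIT − I) = R$6,267,833.00 ÷ R$887,537.00 = 7.0621.
%ΔEPS = DCL × %ΔSales = 7.0621 × +18.1% = +127.8%.

+127.8%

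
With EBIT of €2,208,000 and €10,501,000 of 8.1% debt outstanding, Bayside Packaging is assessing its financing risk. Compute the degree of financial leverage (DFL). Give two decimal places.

Interest = €850,581.00.
DFL = EBIT ÷ (EBIT − I) = €2,208,000 ÷ (€2,208,000 − €850,581.00) = €2,208,000 ÷ €1,357,419.00 = 1.6266.

1.63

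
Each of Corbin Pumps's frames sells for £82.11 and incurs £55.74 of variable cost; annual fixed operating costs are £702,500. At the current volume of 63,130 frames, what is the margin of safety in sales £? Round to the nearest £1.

Each unit contributes £82.11 − £55.74 = £26.37. Break-even units = £702,500 ÷ £26.37 = 26,640.12; break-even revenue = 26,640.12 × £82.11 = £2,187,420.36.
Actual sales revenue = 63,130 × £82.11 = £5,183,604.30.
Margin of safety = £5,183,604.30 − £2,187,420.36 = £2,996,184.

£2,996,184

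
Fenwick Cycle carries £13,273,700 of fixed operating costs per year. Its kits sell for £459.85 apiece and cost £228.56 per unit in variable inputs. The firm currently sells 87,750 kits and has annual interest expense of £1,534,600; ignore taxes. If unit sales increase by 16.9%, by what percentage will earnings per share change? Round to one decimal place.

Contribution at this volume is 87,750 × £231.29 = £20,295,697.50.
Operating income = contribution − fixed costs = £20,295,697.50 − £13,273,700 = £7,021,997.50.
After interest of £1,534,600.00, pre-tax earnings = £5,487,397.50.
Degree of combined leverage = contribution ÷ (EBIT − I) = £20,295,697.50 ÷ £5,487,397.50 = 3.6986.
%ΔEPS = DCL × %ΔSales = 3.6986 × +16.9% = +62.5%.

+62.5%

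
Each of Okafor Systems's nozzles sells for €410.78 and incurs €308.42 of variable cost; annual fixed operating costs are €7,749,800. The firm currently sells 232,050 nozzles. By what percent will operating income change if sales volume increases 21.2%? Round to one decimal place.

+31.5%

Total contribution margin = 232,050 × €102.36 = €23,752,638.00.
Subtracting fixed costs: EBIT = €23,752,638.00 − €7,749,800 = €16,002,838.00.
DOL = contribution ÷ EBIT = €23,752,638.00 ÷ €16,002,838.00 = 1.4843.
Operating income changes by 1.4843 × +21.2% = +31.5%.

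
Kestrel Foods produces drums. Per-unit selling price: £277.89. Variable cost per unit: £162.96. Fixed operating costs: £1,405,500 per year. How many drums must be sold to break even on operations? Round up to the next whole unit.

Contribution margin per unit = £277.89 − £162.96 = £114.93.
Units to break even: £1,405,500 ÷ £114.93 = 12,229.18, rounded up to 12,230.

12,230 drums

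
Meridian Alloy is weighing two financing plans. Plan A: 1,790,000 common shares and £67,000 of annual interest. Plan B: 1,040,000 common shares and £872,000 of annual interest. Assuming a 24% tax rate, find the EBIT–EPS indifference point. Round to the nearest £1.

£1,988,267

At indifference, (EBIT − 67,000)(1 − t)/1,790,000 = (EBIT − 872,000)(1 − t)/1,040,000.
Cancelling (1 − t) and cross-multiplying: 1,040,000·(EBIT − 67,000) = 1,790,000·(EBIT − 872,000).
Solving, EBIT = (872,000·1,790,000 − 67,000·1,040,000) / (1,790,000 − 1,040,000) = 1,491,200,000,000 / 750,000 = 1,988,266.67.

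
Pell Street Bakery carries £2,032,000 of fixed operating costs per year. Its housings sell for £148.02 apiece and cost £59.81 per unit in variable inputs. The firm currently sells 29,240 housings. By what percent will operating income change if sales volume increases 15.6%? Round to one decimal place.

Total contribution margin = 29,240 × £88.21 = £2,579,260.40.
EBIT = £2,579,260.40 − £2,032,000 = £547,260.40.
Degree of operating leverage = £2,579,260.40 / £547,260.40 = 4.7130.
Operating income changes by 4.7130 × +15.6% = +73.5%.

+73.5%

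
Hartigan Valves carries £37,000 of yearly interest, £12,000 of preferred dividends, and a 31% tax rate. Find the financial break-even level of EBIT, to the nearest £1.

£54,391

Grossing the preferred dividend up to pre-tax terms: £12,000 / (1 − 0.31) = £17,391.30.
EPS = 0 when EBIT covers interest plus the pre-tax preferred burden: £37,000 + £17,391.30 = £54,391.30.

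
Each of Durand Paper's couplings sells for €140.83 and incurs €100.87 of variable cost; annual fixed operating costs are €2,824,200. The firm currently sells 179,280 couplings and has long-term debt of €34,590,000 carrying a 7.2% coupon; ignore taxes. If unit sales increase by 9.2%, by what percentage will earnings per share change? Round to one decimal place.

At 179,280 units, contribution = 179,280 × €39.96 = €7,164,028.80.
EBIT = €7,164,028.80 − €2,824,200 = €4,339,828.80.
After interest of €2,490,480.00, pre-tax earnings = €1,849,348.80.
Degree of combined leverage = contribution ÷ (EBIT − I) = €7,164,028.80 ÷ €1,849,348.80 = 3.8738.
%ΔEPS = DCL × %ΔSales = 3.8738 × +9.2% = +35.6%.

+35.6%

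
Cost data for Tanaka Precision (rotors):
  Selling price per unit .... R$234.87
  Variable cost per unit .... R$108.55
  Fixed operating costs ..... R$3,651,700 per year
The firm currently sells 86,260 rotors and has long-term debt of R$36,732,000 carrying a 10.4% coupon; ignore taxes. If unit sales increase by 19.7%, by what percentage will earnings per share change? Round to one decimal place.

+62.7%

Contribution at this volume is 86,260 × R$126.32 = R$10,896,363.20.
Operating income = contribution − fixed costs = R$10,896,363.20 − R$3,651,700 = R$7,244,663.20.
Interest = R$3,820,128.00, so EBIT − I = R$3,424,535.20.
Degree of combined leverage = contribution ÷ (EBIT − I) = R$10,896,363.20 ÷ R$3,424,535.20 = 3.1819.
%ΔEPS = DCL × %ΔSales = 3.1819 × +19.7% = +62.7%.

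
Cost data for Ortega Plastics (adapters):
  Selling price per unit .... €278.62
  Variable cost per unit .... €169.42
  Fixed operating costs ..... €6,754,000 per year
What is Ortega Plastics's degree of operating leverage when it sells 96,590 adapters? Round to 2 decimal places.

2.78

Total contribution margin = 96,590 × €109.20 = €10,547,628.00.
EBIT = €10,547,628.00 − €6,754,000 = €3,793,628.00.
So DOL = total CM / EBIT = €10,547,628.00 / €3,793,628.00 = 2.7804.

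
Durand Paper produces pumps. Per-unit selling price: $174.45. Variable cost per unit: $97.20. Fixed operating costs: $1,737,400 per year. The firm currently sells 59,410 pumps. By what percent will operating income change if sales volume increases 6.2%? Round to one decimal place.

Total contribution margin = 59,410 × $77.25 = $4,589,422.50.
Operating income = contribution − fixed costs = $4,589,422.50 − $1,737,400 = $2,852,022.50.
So DOL = total CM / EBIT = $4,589,422.50 / $2,852,022.50 = 1.6092.
Operating income changes by 1.6092 × +6.2% = +10.0%.

+10.0%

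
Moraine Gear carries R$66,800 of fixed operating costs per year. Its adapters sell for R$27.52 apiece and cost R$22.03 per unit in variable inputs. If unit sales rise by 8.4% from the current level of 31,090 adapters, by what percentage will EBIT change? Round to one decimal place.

+13.8%

Contribution at this volume is 31,090 × R$5.49 = R$170,684.10.
Subtracting fixed costs: EBIT = R$170,684.10 − R$66,800 = R$103,884.10.
So DOL = total CM / EBIT = R$170,684.10 / R$103,884.10 = 1.6430.
So EBIT moves 1.6430 × (+8.4%) = +13.8%.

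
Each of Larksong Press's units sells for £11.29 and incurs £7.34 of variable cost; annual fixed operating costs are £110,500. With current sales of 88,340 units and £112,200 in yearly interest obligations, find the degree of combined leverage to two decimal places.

2.76

At 88,340 units, contribution = 88,340 × £3.95 = £348,943.00.
Operating income = contribution − fixed costs = £348,943.00 − £110,500 = £238,443.00. Interest = £112,200.00.
DOL = £348,943.00 ÷ £238,443.00 = 1.4634; DFL = £238,443.00 ÷ £126,243.00 = 1.8888.
Combined leverage = 1.4634 × 1.8888 = 2.7641.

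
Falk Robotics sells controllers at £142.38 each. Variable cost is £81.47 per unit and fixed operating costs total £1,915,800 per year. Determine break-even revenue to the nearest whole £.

£4,478,273

CM per unit = £142.38 − £81.47 = £60.91; CM ratio = £60.91 / £142.38 = 0.4278.
Break-even revenue = fixed costs × price ÷ CM = £1,915,800 × £142.38 ÷ £60.91 = £4,478,273.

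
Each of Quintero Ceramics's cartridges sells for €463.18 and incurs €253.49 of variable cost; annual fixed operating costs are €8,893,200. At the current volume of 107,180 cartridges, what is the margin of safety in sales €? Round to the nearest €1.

€29,999,623

Unit CM = price − variable cost = €463.18 − €253.49 = €209.69. Break-even units = €8,893,200 ÷ €209.69 = 42,411.18; break-even revenue = 42,411.18 × €463.18 = €19,644,009.61.
Current sales = 107,180 × €463.18 = €49,643,632.40.
Margin of safety = €49,643,632.40 − €19,644,009.61 = €29,999,623.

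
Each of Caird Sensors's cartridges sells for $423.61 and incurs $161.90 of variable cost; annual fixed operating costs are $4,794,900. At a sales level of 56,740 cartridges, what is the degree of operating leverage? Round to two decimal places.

1.48

Total contribution margin = 56,740 × $261.71 = $14,849,425.40.
Subtracting fixed costs: EBIT = $14,849,425.40 − $4,794,900 = $10,054,525.40.
So DOL = total CM / EBIT = $14,849,425.40 / $10,054,525.40 = 1.4769.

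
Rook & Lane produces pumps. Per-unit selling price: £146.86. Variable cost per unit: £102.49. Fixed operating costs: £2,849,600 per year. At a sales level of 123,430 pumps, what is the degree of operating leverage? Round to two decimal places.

2.08

Contribution at this volume is 123,430 × £44.37 = £5,476,589.10.
EBIT = £5,476,589.10 − £2,849,600 = £2,626,989.10.
So DOL = total CM / EBIT = £5,476,589.10 / £2,626,989.10 = 2.0847.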